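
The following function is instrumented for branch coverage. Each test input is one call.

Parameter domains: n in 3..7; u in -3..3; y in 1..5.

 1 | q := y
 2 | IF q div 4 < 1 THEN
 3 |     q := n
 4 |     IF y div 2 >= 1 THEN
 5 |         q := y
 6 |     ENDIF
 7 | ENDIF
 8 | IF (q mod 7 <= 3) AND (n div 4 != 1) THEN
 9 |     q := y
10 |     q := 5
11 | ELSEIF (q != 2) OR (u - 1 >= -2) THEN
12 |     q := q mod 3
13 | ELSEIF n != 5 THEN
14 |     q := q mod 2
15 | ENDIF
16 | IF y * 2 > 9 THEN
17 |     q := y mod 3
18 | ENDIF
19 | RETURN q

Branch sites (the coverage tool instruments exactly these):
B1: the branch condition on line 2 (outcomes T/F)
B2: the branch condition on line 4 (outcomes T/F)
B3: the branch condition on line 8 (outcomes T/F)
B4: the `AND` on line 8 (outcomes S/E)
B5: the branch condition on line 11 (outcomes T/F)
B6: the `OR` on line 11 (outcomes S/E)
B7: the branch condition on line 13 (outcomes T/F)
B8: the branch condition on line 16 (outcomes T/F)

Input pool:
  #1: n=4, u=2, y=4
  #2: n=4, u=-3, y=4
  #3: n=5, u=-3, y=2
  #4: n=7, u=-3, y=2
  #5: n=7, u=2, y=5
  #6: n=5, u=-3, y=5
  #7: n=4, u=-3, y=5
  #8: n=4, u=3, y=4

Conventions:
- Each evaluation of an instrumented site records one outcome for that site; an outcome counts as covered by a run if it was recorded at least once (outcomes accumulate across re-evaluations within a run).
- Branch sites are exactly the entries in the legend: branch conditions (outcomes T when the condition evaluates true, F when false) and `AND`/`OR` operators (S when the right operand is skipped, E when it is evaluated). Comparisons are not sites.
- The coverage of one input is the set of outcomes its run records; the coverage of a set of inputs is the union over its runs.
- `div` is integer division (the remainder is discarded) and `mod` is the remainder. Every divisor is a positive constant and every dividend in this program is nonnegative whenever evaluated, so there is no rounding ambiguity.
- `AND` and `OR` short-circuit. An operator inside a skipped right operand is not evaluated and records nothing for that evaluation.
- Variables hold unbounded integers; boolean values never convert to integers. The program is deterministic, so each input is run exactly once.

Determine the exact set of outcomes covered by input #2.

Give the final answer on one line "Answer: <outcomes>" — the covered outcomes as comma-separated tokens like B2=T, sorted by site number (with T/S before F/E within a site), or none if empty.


Running input #2 (n=4, u=-3, y=4), event by event:
  B1->F, B4->S, B3->F, B6->S, B5->T, B8->F
distinct outcomes covered: B1=F, B3=F, B4=S, B5=T, B6=S, B8=F
Answer: B1=F, B3=F, B4=S, B5=T, B6=S, B8=F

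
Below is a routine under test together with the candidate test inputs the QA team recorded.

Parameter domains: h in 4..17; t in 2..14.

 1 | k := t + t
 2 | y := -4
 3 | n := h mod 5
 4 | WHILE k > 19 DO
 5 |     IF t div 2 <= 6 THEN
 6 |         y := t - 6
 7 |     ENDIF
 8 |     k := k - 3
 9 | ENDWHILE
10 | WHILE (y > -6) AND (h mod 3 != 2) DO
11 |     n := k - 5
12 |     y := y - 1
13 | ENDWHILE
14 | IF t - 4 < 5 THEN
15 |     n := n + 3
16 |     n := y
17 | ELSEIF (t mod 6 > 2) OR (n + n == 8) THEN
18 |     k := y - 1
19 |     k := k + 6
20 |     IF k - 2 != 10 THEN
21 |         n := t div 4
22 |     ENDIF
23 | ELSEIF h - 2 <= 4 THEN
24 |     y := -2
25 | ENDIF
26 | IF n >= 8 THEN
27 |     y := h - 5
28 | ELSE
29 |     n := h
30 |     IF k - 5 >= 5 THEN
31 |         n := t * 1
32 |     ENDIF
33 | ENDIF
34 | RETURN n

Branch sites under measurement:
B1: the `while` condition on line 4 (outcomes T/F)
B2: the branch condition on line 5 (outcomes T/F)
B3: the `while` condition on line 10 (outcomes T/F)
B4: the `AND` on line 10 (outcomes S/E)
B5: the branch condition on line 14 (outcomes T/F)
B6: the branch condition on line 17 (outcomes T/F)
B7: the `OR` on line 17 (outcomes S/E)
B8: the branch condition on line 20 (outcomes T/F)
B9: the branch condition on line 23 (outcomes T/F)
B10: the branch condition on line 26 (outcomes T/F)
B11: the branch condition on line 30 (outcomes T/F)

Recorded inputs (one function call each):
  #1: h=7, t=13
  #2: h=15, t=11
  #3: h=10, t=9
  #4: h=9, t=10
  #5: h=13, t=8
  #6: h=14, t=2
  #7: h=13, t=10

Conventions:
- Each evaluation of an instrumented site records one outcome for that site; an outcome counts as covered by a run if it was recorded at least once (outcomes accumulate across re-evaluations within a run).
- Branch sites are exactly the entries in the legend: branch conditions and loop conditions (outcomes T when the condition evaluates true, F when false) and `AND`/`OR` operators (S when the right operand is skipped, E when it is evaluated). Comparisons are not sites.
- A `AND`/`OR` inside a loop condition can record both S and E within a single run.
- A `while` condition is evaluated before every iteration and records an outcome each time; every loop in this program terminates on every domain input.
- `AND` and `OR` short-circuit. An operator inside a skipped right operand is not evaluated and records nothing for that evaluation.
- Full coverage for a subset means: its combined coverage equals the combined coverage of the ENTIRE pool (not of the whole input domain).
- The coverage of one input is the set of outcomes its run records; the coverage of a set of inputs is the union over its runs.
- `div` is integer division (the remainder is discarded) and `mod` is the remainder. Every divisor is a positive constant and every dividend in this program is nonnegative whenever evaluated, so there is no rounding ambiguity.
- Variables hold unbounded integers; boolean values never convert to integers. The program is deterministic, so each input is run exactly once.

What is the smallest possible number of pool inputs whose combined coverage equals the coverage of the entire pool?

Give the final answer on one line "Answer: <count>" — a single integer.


#1 (h=7, t=13) -> B1->T, B2->T, B1->T, B2->T, B1->T, B2->T, B1->F, B4->E, B3->T, B4->E, B3->T, B4->E, B3->T, B4->E, ...; covered: B1=T, B1=F, B2=T, B3=T, B3=F, B4=S, B4=E, B5=F, B6=F, B7=E, B9=F, B10=T
#2 (h=15, t=11) -> B1->T, B2->T, B1->F, B4->E, B3->T, B4->E, B3->T, B4->E, B3->T, B4->E, B3->T, B4->E, B3->T, B4->E, ...; covered: B1=T, B1=F, B2=T, B3=T, B3=F, B4=S, B4=E, B5=F, B6=T, B7=S, B8=T, B10=F, B11=F
#3 (h=10, t=9) -> B1->F, B4->E, B3->T, B4->E, B3->T, B4->S, B3->F, B5->F, B7->S, B6->T, B8->T, B10->F, B11->F; covered: B1=F, B3=T, B3=F, B4=S, B4=E, B5=F, B6=T, B7=S, B8=T, B10=F, B11=F
#4 (h=9, t=10) -> B1->T, B2->T, B1->F, B4->E, B3->T, B4->E, B3->T, B4->E, B3->T, B4->E, B3->T, B4->E, B3->T, B4->E, ...; covered: B1=T, B1=F, B2=T, B3=T, B3=F, B4=S, B4=E, B5=F, B6=T, B7=S, B8=T, B10=F, B11=F
#5 (h=13, t=8) -> B1->F, B4->E, B3->T, B4->E, B3->T, B4->S, B3->F, B5->T, B10->F, B11->T; covered: B1=F, B3=T, B3=F, B4=S, B4=E, B5=T, B10=F, B11=T
#6 (h=14, t=2) -> B1->F, B4->E, B3->F, B5->T, B10->F, B11->F; covered: B1=F, B3=F, B4=E, B5=T, B10=F, B11=F
#7 (h=13, t=10) -> B1->T, B2->T, B1->F, B4->E, B3->T, B4->E, B3->T, B4->E, B3->T, B4->E, B3->T, B4->E, B3->T, B4->E, ...; covered: B1=T, B1=F, B2=T, B3=T, B3=F, B4=S, B4=E, B5=F, B6=T, B7=S, B8=T, B10=F, B11=F
pool-wide coverage (19 outcomes): B1=T, B1=F, B2=T, B3=T, B3=F, B4=S, B4=E, B5=T, B5=F, B6=T, B6=F, B7=S, B7=E, B8=T, B9=F, B10=T, B10=F, B11=T, B11=F
size 1 is not enough: best union over all size-1 subsets is 13/19
size 2 is not enough: best union over all size-2 subsets is 17/19
inputs {1, 2, 5} (size 3) cover everything; no size-3 subset with a lexicographically smaller index list covers all 19
Answer: 3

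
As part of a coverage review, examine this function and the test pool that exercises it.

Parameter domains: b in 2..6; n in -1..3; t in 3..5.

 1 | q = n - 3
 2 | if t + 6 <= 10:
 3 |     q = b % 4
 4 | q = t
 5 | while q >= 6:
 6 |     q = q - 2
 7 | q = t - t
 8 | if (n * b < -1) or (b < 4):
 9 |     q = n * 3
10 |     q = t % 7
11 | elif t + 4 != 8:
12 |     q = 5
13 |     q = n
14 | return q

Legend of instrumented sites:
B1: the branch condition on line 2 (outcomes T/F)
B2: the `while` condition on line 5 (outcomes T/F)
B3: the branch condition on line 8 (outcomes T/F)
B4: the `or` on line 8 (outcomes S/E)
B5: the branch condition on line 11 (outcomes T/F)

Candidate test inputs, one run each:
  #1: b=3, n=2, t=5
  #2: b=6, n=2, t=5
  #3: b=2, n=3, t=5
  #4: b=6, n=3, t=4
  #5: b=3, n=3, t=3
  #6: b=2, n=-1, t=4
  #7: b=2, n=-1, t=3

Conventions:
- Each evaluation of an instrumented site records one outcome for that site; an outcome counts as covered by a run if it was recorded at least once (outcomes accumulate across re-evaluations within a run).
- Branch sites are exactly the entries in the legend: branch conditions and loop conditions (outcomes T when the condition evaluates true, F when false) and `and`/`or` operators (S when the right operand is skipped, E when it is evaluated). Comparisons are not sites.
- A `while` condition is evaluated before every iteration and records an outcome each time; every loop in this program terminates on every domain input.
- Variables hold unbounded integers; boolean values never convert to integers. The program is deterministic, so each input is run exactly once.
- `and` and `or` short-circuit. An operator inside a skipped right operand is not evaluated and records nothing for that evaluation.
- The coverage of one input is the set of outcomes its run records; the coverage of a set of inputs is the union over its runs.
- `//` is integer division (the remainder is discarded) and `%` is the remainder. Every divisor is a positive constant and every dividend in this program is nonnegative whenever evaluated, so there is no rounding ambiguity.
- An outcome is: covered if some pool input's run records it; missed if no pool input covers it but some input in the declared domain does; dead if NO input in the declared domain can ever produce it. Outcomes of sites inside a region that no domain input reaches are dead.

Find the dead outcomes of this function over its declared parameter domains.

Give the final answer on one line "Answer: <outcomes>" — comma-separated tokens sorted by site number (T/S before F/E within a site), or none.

running all 75 domain inputs and tallying outcomes:
  B2=T: unreachable across the whole domain -> dead
  reachable outcomes have witnesses, e.g. B1=T (e.g. b=2, n=-1, t=3), B1=F (e.g. b=2, n=-1, t=5), B2=F (e.g. b=2, n=-1, t=3), B3=T (e.g. b=2, n=-1, t=3)

Answer: B2=T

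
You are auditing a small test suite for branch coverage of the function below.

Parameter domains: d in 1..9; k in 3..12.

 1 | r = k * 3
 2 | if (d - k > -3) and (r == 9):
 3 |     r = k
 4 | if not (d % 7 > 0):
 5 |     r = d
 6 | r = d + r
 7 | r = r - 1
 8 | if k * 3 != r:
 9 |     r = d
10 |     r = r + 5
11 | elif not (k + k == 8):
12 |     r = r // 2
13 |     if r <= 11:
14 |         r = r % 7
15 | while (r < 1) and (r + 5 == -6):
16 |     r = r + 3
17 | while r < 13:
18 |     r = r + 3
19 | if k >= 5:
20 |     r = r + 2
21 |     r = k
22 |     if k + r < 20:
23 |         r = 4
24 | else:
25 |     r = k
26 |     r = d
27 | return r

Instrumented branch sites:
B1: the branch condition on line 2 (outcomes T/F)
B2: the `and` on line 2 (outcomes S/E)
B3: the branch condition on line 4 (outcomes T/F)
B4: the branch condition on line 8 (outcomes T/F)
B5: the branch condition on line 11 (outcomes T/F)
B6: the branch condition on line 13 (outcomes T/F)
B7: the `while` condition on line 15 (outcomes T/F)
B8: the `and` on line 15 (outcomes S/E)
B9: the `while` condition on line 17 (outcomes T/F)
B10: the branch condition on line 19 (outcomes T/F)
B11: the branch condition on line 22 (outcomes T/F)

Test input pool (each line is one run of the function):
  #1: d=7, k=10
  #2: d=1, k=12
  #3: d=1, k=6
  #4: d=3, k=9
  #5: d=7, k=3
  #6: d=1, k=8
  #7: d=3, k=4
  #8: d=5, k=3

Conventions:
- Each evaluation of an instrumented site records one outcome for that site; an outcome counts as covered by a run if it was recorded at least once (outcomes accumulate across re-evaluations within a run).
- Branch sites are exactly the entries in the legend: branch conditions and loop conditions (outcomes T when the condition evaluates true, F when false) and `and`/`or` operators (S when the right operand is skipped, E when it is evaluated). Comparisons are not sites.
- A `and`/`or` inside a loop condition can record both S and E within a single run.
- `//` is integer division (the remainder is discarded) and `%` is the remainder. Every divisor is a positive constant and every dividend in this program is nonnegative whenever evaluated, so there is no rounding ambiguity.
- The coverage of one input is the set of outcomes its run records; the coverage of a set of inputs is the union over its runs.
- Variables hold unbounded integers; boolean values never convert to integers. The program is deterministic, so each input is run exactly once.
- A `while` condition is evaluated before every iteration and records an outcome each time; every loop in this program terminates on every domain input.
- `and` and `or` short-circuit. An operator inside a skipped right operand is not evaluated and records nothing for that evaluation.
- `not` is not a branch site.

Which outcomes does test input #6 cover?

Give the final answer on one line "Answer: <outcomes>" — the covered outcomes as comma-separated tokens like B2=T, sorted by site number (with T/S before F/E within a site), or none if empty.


Tracing the run of input #6 (d=1, k=8):
  B2->S, B1->F, B3->F, B4->F, B5->T, B6->F, B8->S, B7->F, B9->T, B9->F
  B10->T, B11->T
distinct outcomes covered: B1=F, B2=S, B3=F, B4=F, B5=T, B6=F, B7=F, B8=S, B9=T, B9=F, B10=T, B11=T
Answer: B1=F, B2=S, B3=F, B4=F, B5=T, B6=F, B7=F, B8=S, B9=T, B9=F, B10=T, B11=T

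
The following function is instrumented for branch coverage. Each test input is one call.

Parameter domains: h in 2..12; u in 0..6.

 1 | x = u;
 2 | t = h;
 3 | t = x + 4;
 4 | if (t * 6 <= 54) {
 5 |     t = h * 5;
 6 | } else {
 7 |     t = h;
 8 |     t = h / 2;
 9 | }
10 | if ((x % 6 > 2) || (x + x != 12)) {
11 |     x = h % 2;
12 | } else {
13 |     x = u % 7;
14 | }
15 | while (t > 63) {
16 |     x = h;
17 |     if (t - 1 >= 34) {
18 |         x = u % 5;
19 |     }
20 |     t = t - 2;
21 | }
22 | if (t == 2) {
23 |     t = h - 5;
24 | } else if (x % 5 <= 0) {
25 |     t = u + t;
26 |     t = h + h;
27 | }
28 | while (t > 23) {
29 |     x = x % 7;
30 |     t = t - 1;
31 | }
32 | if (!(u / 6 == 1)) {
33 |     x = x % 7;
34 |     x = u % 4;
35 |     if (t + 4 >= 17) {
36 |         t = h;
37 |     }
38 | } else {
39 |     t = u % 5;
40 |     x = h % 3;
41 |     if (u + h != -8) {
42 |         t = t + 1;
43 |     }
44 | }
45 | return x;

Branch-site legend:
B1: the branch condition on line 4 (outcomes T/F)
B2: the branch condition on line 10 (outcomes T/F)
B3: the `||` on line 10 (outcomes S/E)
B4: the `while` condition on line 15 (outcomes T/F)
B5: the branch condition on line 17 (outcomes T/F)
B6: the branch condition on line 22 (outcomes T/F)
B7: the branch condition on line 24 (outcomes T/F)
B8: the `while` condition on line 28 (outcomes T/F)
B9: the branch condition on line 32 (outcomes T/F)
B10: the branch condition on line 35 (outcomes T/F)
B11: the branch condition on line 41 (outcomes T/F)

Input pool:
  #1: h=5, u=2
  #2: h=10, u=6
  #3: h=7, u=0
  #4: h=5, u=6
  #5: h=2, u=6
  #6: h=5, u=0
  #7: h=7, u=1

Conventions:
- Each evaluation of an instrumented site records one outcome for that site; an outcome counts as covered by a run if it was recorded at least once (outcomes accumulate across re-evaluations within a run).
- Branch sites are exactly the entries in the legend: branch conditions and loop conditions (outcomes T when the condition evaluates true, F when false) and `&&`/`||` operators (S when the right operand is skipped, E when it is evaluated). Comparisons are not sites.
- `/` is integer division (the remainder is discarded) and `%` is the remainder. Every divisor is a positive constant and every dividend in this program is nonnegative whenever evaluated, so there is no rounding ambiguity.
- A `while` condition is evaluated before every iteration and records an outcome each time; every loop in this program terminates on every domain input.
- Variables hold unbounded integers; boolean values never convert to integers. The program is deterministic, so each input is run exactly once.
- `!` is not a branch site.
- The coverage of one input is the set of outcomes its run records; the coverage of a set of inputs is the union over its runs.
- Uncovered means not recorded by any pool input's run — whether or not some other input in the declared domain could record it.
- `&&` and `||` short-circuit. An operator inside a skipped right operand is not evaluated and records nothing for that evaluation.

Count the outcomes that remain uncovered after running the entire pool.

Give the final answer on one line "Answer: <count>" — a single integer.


test 1 (h=5, u=2) fires B1->T, B3->E, B2->T, B4->F, B6->F, B7->F, B8->T, B8->T, B8->F, B9->T, B10->T; hits B1=T, B2=T, B3=E, B4=F, B6=F, B7=F, B8=T, B8=F, B9=T, B10=T
test 2 (h=10, u=6) fires B1->F, B3->E, B2->F, B4->F, B6->F, B7->F, B8->F, B9->F, B11->T; hits B1=F, B2=F, B3=E, B4=F, B6=F, B7=F, B8=F, B9=F, B11=T
test 3 (h=7, u=0) fires B1->T, B3->E, B2->T, B4->F, B6->F, B7->F, B8->T, B8->T, B8->T, B8->T, B8->T, B8->T, B8->T, B8->T, ...; hits B1=T, B2=T, B3=E, B4=F, B6=F, B7=F, B8=T, B8=F, B9=T, B10=T
test 4 (h=5, u=6) fires B1->F, B3->E, B2->F, B4->F, B6->T, B8->F, B9->F, B11->T; hits B1=F, B2=F, B3=E, B4=F, B6=T, B8=F, B9=F, B11=T
test 5 (h=2, u=6) fires B1->F, B3->E, B2->F, B4->F, B6->F, B7->F, B8->F, B9->F, B11->T; hits B1=F, B2=F, B3=E, B4=F, B6=F, B7=F, B8=F, B9=F, B11=T
test 6 (h=5, u=0) fires B1->T, B3->E, B2->T, B4->F, B6->F, B7->F, B8->T, B8->T, B8->F, B9->T, B10->T; hits B1=T, B2=T, B3=E, B4=F, B6=F, B7=F, B8=T, B8=F, B9=T, B10=T
test 7 (h=7, u=1) fires B1->T, B3->E, B2->T, B4->F, B6->F, B7->F, B8->T, B8->T, B8->T, B8->T, B8->T, B8->T, B8->T, B8->T, ...; hits B1=T, B2=T, B3=E, B4=F, B6=F, B7=F, B8=T, B8=F, B9=T, B10=T
union over the pool: B1=T, B1=F, B2=T, B2=F, B3=E, B4=F, B6=T, B6=F, B7=F, B8=T, B8=F, B9=T, B9=F, B10=T, B11=T
uncovered (7 of 22): B3=S, B4=T, B5=T, B5=F, B7=T, B10=F, B11=F
Answer: 7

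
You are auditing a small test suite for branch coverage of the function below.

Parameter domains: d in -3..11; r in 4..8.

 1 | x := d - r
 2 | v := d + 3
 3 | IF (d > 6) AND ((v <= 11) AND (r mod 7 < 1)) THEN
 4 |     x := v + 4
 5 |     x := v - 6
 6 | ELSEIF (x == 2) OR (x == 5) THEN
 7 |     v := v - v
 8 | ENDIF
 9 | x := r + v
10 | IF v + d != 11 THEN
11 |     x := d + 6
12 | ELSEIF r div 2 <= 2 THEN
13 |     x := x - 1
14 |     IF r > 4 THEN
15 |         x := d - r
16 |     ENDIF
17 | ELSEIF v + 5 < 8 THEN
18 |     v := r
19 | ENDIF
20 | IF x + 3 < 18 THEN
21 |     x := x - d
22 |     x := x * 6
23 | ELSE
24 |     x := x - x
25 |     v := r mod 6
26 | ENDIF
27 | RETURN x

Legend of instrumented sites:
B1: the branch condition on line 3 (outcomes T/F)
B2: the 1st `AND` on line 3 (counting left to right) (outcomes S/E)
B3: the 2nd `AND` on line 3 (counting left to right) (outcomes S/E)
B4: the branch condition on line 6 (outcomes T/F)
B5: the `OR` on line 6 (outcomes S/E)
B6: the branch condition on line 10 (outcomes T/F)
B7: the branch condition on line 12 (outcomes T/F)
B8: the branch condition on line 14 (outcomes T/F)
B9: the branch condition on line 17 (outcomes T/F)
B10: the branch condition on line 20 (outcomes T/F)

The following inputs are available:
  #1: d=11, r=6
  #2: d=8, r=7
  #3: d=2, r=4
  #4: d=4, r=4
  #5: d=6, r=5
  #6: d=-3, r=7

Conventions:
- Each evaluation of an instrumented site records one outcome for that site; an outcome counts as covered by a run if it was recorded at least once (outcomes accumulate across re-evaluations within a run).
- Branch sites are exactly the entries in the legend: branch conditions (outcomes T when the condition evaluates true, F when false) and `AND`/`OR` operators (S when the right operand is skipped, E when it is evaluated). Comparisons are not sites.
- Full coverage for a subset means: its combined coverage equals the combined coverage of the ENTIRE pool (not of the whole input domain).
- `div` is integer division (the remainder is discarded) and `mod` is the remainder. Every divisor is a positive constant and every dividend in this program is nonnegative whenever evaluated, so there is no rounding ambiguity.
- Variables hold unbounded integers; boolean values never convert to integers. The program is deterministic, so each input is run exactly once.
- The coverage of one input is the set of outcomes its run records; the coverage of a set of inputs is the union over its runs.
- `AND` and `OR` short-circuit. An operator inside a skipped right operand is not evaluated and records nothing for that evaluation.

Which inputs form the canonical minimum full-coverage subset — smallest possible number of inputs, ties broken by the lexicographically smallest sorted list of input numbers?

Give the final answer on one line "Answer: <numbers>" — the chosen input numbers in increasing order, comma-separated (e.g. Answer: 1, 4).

input #1, d=11, r=6: outcomes B1=F, B2=E, B3=S, B4=T, B5=E, B6=F, B7=F, B9=T, B10=T
input #2, d=8, r=7: outcomes B1=T, B2=E, B3=E, B6=T, B10=T
input #3, d=2, r=4: outcomes B1=F, B2=S, B4=F, B5=E, B6=T, B10=T
input #4, d=4, r=4: outcomes B1=F, B2=S, B4=F, B5=E, B6=F, B7=T, B8=F, B10=T
input #5, d=6, r=5: outcomes B1=F, B2=S, B4=F, B5=E, B6=T, B10=T
input #6, d=-3, r=7: outcomes B1=F, B2=S, B4=F, B5=E, B6=T, B10=T
union over all inputs: B1=T, B1=F, B2=S, B2=E, B3=S, B3=E, B4=T, B4=F, B5=E, B6=T, B6=F, B7=T, B7=F, B8=F, B9=T, B10=T (16 outcomes)
every size-1 subset falls short of the 16 outcomes (best: 9/16)
every size-2 subset falls short of the 16 outcomes (best: 13/16)
inputs {1, 2, 4} (size 3) cover everything; no size-3 subset with a lexicographically smaller index list covers all 16

Answer: 1, 2, 4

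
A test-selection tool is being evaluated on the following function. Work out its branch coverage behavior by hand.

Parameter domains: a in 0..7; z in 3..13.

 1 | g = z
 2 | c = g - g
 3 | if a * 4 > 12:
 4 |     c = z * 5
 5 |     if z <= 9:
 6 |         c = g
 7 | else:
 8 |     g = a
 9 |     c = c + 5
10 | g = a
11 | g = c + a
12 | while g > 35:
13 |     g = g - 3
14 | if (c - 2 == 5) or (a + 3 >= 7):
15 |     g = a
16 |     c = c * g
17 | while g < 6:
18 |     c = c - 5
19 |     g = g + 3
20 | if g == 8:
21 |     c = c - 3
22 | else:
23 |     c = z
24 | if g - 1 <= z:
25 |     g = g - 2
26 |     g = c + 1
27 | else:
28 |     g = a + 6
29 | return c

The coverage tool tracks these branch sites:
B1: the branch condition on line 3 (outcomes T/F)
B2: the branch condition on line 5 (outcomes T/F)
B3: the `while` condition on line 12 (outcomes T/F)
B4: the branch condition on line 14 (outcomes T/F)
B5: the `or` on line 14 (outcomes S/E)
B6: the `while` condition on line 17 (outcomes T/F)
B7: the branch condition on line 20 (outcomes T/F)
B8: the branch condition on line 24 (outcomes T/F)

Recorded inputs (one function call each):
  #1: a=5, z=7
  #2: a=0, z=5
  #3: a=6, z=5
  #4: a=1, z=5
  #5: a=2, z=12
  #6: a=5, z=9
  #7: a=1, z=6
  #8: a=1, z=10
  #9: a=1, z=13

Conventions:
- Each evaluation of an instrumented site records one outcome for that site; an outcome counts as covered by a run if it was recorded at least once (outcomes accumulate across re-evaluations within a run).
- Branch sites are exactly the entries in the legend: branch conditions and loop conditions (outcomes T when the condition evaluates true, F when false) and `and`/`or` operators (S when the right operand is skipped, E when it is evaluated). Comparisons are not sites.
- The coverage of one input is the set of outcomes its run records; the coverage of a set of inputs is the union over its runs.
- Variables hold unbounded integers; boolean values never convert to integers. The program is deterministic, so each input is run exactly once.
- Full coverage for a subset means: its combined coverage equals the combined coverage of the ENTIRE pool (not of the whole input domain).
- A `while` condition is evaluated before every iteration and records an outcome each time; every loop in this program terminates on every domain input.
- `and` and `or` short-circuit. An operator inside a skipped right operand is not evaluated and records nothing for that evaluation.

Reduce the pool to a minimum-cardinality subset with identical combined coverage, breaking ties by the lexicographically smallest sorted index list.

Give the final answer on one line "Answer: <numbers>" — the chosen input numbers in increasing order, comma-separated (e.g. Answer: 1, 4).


#1 (a=5, z=7) -> covered: B1=T, B2=T, B3=F, B4=T, B5=S, B6=T, B6=F, B7=T, B8=T
#2 (a=0, z=5) -> covered: B1=F, B3=F, B4=F, B5=E, B6=T, B6=F, B7=T, B8=F
#3 (a=6, z=5) -> covered: B1=T, B2=T, B3=F, B4=T, B5=E, B6=F, B7=F, B8=T
#4 (a=1, z=5) -> covered: B1=F, B3=F, B4=F, B5=E, B6=F, B7=F, B8=T
#5 (a=2, z=12) -> covered: B1=F, B3=F, B4=F, B5=E, B6=F, B7=F, B8=T
#6 (a=5, z=9) -> covered: B1=T, B2=T, B3=F, B4=T, B5=E, B6=T, B6=F, B7=T, B8=T
#7 (a=1, z=6) -> covered: B1=F, B3=F, B4=F, B5=E, B6=F, B7=F, B8=T
#8 (a=1, z=10) -> covered: B1=F, B3=F, B4=F, B5=E, B6=F, B7=F, B8=T
#9 (a=1, z=13) -> covered: B1=F, B3=F, B4=F, B5=E, B6=F, B7=F, B8=T
the full pool covers 14 outcomes: B1=T, B1=F, B2=T, B3=F, B4=T, B4=F, B5=S, B5=E, B6=T, B6=F, B7=T, B7=F, B8=T, B8=F
no size-1 subset reaches all 14 outcomes (best union: 9/14)
no size-2 subset reaches all 14 outcomes (best union: 13/14)
at size 3, {1, 2, 3} reaches all 14 outcomes; every lexicographically earlier size-3 subset fails
Answer: 1, 2, 3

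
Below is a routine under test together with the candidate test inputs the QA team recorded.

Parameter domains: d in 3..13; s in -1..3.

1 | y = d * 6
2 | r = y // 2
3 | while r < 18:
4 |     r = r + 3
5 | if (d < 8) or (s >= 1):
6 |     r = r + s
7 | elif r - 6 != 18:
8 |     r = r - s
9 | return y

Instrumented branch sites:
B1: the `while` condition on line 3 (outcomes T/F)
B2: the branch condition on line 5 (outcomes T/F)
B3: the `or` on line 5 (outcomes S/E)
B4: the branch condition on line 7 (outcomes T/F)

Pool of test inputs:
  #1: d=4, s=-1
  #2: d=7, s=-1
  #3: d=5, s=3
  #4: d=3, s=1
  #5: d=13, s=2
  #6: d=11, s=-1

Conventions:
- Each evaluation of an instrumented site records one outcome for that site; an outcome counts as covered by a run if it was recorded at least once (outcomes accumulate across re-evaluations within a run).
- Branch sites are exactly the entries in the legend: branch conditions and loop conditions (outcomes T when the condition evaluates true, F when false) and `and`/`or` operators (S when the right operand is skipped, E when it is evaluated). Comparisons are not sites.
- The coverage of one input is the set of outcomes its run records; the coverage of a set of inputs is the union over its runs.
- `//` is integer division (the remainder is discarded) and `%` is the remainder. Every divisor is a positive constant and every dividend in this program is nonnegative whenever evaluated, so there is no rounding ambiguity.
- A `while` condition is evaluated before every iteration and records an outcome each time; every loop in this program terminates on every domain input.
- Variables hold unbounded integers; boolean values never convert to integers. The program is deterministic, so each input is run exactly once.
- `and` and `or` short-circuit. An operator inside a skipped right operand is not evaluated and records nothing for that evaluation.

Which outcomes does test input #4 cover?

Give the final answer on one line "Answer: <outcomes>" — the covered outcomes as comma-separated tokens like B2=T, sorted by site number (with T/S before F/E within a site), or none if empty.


Tracing the run of input #4 (d=3, s=1):
  B1->T, B1->T, B1->T, B1->F, B3->S, B2->T
deduplicating events, the covered set is: B1=T, B1=F, B2=T, B3=S
Answer: B1=T, B1=F, B2=T, B3=S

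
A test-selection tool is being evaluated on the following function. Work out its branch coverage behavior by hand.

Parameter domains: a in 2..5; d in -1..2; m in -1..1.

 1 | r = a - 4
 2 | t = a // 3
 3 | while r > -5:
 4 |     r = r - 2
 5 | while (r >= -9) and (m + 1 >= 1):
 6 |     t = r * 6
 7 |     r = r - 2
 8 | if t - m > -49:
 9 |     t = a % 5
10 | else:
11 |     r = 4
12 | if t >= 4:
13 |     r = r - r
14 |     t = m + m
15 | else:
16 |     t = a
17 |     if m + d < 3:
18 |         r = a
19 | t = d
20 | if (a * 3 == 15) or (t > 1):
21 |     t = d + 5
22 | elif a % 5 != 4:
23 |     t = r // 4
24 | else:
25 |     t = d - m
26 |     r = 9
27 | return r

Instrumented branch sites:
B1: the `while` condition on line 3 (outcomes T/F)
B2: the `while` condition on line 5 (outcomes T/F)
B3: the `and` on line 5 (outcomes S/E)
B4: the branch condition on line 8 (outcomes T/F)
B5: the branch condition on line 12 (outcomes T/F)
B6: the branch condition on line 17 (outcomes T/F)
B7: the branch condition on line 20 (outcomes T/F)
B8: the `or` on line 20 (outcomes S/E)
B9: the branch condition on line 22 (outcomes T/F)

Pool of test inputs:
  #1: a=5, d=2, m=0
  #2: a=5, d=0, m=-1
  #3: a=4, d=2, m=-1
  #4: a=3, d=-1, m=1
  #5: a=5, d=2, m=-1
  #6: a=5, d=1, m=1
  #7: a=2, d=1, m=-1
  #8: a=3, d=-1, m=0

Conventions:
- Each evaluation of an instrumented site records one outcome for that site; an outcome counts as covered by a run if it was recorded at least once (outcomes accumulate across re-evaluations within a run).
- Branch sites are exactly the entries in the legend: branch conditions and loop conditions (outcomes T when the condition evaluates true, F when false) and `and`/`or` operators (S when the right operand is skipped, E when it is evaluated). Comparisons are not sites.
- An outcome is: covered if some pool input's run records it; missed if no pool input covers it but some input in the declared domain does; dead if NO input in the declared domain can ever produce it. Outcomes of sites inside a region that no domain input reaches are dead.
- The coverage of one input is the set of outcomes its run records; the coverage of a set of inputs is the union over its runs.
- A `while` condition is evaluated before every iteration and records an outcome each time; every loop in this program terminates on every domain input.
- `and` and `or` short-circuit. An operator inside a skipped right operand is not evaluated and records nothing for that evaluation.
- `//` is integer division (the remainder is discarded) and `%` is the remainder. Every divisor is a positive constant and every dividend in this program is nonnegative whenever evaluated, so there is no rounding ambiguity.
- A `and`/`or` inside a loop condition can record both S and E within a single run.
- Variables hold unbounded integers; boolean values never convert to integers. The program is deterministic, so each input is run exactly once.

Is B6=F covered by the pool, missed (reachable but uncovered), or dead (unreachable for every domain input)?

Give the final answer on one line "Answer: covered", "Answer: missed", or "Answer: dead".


no pool input records B6=F
but domain input (a=2, d=2, m=1) does record it -> reachable, so missed
Answer: missed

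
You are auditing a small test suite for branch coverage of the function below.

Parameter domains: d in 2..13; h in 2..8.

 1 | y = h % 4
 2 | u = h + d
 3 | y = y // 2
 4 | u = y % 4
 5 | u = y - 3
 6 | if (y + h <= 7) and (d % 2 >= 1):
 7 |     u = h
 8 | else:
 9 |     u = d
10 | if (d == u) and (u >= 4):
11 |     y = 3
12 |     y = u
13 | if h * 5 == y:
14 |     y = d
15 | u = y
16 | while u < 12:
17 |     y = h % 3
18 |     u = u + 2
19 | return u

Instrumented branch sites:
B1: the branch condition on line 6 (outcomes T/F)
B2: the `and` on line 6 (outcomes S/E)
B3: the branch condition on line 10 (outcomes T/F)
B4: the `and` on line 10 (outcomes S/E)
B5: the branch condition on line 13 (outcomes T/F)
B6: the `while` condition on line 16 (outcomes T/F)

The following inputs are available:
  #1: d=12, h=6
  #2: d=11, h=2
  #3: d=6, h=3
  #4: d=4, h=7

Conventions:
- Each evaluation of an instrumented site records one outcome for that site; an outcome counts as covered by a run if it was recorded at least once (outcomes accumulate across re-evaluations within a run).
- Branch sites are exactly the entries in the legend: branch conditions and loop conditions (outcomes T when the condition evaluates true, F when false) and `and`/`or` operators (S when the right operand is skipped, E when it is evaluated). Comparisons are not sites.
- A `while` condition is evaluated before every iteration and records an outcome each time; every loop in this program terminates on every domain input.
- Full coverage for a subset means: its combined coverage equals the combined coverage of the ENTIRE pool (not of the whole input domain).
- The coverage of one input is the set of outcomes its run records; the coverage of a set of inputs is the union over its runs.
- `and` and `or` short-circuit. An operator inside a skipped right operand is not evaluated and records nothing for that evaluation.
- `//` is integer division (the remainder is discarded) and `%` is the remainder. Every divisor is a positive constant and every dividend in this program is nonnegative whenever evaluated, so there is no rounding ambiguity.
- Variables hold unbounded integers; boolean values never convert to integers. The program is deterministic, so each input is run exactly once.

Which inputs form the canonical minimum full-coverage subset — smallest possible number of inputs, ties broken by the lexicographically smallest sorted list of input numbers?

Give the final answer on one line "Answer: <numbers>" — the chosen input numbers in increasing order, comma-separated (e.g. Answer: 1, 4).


test 1 (d=12, h=6) fires B2->E, B1->F, B4->E, B3->T, B5->F, B6->F; hits B1=F, B2=E, B3=T, B4=E, B5=F, B6=F
test 2 (d=11, h=2) fires B2->E, B1->T, B4->S, B3->F, B5->F, B6->T, B6->T, B6->T, B6->T, B6->T, B6->T, B6->F; hits B1=T, B2=E, B3=F, B4=S, B5=F, B6=T, B6=F
test 3 (d=6, h=3) fires B2->E, B1->F, B4->E, B3->T, B5->F, B6->T, B6->T, B6->T, B6->F; hits B1=F, B2=E, B3=T, B4=E, B5=F, B6=T, B6=F
test 4 (d=4, h=7) fires B2->S, B1->F, B4->E, B3->T, B5->F, B6->T, B6->T, B6->T, B6->T, B6->F; hits B1=F, B2=S, B3=T, B4=E, B5=F, B6=T, B6=F
together the pool reaches 11 outcomes: B1=T, B1=F, B2=S, B2=E, B3=T, B3=F, B4=S, B4=E, B5=F, B6=T, B6=F
checked all size-1 subsets: none covers 11 outcomes (max 7/11)
the canonical winner is {2, 4}: size 2, full 11-outcome coverage, earliest index list among size-2 covers
Answer: 2, 4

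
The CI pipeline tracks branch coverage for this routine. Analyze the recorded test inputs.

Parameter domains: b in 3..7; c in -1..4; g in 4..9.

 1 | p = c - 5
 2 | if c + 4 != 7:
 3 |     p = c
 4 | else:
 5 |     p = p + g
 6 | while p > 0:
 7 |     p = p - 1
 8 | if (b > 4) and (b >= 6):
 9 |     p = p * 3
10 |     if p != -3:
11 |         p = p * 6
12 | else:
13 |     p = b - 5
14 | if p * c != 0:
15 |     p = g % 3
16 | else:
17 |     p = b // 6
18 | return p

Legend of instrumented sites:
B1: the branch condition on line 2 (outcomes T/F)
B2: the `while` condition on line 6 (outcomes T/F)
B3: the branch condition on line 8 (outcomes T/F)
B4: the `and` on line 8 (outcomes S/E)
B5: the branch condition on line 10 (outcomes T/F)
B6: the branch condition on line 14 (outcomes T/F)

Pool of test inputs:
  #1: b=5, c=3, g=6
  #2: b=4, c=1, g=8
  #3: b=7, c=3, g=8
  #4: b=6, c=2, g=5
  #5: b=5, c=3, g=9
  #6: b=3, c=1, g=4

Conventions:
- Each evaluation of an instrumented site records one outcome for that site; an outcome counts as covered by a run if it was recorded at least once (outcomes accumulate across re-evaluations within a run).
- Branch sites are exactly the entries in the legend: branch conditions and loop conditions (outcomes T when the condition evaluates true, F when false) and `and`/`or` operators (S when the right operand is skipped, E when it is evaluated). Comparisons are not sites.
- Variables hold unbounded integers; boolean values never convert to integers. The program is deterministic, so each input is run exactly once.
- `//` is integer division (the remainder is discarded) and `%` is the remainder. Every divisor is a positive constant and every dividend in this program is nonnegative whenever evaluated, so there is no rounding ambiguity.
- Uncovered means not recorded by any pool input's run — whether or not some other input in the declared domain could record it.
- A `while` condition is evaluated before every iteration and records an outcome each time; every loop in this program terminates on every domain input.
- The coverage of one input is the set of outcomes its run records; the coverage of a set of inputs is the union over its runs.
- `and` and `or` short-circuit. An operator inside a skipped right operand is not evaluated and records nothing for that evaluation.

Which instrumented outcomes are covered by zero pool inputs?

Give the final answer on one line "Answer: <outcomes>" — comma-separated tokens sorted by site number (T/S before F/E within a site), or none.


test 1 (b=5, c=3, g=6) fires B1->F, B2->T, B2->T, B2->T, B2->T, B2->F, B4->E, B3->F, B6->F; hits B1=F, B2=T, B2=F, B3=F, B4=E, B6=F
test 2 (b=4, c=1, g=8) fires B1->T, B2->T, B2->F, B4->S, B3->F, B6->T; hits B1=T, B2=T, B2=F, B3=F, B4=S, B6=T
test 3 (b=7, c=3, g=8) fires B1->F, B2->T, B2->T, B2->T, B2->T, B2->T, B2->T, B2->F, B4->E, B3->T, B5->T, B6->F; hits B1=F, B2=T, B2=F, B3=T, B4=E, B5=T, B6=F
test 4 (b=6, c=2, g=5) fires B1->T, B2->T, B2->T, B2->F, B4->E, B3->T, B5->T, B6->F; hits B1=T, B2=T, B2=F, B3=T, B4=E, B5=T, B6=F
test 5 (b=5, c=3, g=9) fires B1->F, B2->T, B2->T, B2->T, B2->T, B2->T, B2->T, B2->T, B2->F, B4->E, B3->F, B6->F; hits B1=F, B2=T, B2=F, B3=F, B4=E, B6=F
test 6 (b=3, c=1, g=4) fires B1->T, B2->T, B2->F, B4->S, B3->F, B6->T; hits B1=T, B2=T, B2=F, B3=F, B4=S, B6=T
union over the pool: B1=T, B1=F, B2=T, B2=F, B3=T, B3=F, B4=S, B4=E, B5=T, B6=T, B6=F
uncovered (1 of 12): B5=F
Answer: B5=F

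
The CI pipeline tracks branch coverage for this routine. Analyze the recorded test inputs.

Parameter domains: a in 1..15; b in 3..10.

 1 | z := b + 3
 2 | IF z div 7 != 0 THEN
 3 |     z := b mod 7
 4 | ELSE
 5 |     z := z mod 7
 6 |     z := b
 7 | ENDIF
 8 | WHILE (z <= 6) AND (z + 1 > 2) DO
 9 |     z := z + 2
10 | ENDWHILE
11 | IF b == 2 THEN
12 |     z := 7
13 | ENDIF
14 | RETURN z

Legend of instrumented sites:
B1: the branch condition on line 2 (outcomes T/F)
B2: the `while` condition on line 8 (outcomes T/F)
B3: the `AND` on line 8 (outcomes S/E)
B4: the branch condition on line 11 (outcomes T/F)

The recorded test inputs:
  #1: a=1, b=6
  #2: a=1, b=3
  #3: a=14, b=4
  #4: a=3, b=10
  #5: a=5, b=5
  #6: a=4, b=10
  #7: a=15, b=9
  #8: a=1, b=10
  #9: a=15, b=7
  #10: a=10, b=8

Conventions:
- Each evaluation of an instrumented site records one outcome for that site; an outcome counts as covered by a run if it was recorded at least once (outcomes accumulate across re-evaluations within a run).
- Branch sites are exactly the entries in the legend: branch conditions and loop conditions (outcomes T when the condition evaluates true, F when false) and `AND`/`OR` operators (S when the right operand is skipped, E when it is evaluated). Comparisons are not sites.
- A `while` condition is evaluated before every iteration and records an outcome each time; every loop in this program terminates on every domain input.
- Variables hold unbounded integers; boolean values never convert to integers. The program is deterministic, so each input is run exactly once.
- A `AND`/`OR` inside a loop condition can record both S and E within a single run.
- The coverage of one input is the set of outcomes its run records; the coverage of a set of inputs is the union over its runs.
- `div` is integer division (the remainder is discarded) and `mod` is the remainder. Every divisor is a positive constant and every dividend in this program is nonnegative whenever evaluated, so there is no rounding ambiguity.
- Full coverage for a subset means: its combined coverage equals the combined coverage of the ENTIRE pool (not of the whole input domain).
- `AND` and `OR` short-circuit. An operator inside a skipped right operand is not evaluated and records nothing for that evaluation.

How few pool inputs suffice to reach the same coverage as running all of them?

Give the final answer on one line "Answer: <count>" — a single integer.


input #1 (a=1, b=6): events B1->T, B3->E, B2->T, B3->S, B2->F, B4->F; covers B1=T, B2=T, B2=F, B3=S, B3=E, B4=F
input #2 (a=1, b=3): events B1->F, B3->E, B2->T, B3->E, B2->T, B3->S, B2->F, B4->F; covers B1=F, B2=T, B2=F, B3=S, B3=E, B4=F
input #3 (a=14, b=4): events B1->T, B3->E, B2->T, B3->E, B2->T, B3->S, B2->F, B4->F; covers B1=T, B2=T, B2=F, B3=S, B3=E, B4=F
input #4 (a=3, b=10): events B1->T, B3->E, B2->T, B3->E, B2->T, B3->S, B2->F, B4->F; covers B1=T, B2=T, B2=F, B3=S, B3=E, B4=F
input #5 (a=5, b=5): events B1->T, B3->E, B2->T, B3->S, B2->F, B4->F; covers B1=T, B2=T, B2=F, B3=S, B3=E, B4=F
input #6 (a=4, b=10): events B1->T, B3->E, B2->T, B3->E, B2->T, B3->S, B2->F, B4->F; covers B1=T, B2=T, B2=F, B3=S, B3=E, B4=F
input #7 (a=15, b=9): events B1->T, B3->E, B2->T, B3->E, B2->T, B3->E, B2->T, B3->S, B2->F, B4->F; covers B1=T, B2=T, B2=F, B3=S, B3=E, B4=F
input #8 (a=1, b=10): events B1->T, B3->E, B2->T, B3->E, B2->T, B3->S, B2->F, B4->F; covers B1=T, B2=T, B2=F, B3=S, B3=E, B4=F
input #9 (a=15, b=7): events B1->T, B3->E, B2->F, B4->F; covers B1=T, B2=F, B3=E, B4=F
input #10 (a=10, b=8): events B1->T, B3->E, B2->F, B4->F; covers B1=T, B2=F, B3=E, B4=F
pool-wide coverage (7 outcomes): B1=T, B1=F, B2=T, B2=F, B3=S, B3=E, B4=F
every size-1 subset falls short of the 7 outcomes (best: 6/7)
at size 2, {1, 2} reaches all 7 outcomes; every lexicographically earlier size-2 subset fails
Answer: 2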